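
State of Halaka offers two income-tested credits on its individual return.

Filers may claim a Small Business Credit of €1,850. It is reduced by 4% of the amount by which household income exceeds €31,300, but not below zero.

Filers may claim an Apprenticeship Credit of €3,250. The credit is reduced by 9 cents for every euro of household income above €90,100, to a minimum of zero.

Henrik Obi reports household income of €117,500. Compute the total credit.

Small Business Credit: 4% of the €86,200 excess over €31,300 is €3,448 ≥ base, so the credit is €0.
Apprenticeship Credit: 9% of the €27,400 excess over €90,100 is €2,466; credit = €3,250 − €2,466 = €784.
Total: €0 + €784 = €784.

€784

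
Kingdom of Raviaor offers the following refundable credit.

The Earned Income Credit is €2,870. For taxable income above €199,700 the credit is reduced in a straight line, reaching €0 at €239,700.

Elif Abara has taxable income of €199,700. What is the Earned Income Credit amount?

€2,870

Earned Income Credit: €199,700 is at or below the €199,700 threshold, so the full €2,870 applies.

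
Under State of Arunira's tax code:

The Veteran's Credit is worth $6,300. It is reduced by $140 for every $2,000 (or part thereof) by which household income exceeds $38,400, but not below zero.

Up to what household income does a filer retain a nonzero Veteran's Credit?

$126,400

After 44 increments the reduction is 44 × $140 = $6,160, leaving $140; one more increment wipes it out. Increment 44 ends at excess 44 × $2,000 = $88,000, so the highest qualifying income is $38,400 + $88,000 = $126,400.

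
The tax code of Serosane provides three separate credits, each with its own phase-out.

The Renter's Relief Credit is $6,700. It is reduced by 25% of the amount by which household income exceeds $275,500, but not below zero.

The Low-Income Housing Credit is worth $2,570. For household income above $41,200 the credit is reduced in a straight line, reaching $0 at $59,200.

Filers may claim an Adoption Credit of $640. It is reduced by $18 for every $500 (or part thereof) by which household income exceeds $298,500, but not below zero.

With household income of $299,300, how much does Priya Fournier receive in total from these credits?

$1,354

Renter's Relief Credit: 25% of the $23,800 excess over $275,500 is $5,950; credit = $6,700 − $5,950 = $750.
Low-Income Housing Credit: $299,300 is at or above $59,200, so the credit is $0.
Adoption Credit: income exceeds $298,500 by $800, which is 2 full-or-partial $500 increments; reduction = 2 × $18 = $36, leaving $604.
Total: $750 + $0 + $604 = $1,354.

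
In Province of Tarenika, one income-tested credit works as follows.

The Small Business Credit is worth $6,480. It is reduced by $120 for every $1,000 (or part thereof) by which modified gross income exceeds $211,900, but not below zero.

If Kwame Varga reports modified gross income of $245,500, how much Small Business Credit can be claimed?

Small Business Credit: income exceeds $211,900 by $33,600, which is 34 full-or-partial $1,000 increments; reduction = 34 × $120 = $4,080, leaving $2,400.

$2,400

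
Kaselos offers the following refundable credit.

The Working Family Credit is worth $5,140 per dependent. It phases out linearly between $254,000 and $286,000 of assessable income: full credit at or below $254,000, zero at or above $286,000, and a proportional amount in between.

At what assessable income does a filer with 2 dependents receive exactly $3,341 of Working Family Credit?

Full credit = 2 × $5,140 = $10,280.
$3,341 is 3,341/10,280 of the full $10,280, so 6,939/10,280 of the $32,000 range has been used: income = $254,000 + $32,000 × 6,939/10,280 = $275,600.

$275,600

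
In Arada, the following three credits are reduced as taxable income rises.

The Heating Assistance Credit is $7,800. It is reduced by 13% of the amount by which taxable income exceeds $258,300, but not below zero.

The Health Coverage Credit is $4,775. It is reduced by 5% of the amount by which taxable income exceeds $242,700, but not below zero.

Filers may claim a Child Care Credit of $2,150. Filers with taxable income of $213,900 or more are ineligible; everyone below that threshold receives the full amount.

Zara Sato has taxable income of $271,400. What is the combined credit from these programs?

$9,437

Heating Assistance Credit: 13% of the $13,100 excess over $258,300 is $1,703; credit = $7,800 − $1,703 = $6,097.
Health Coverage Credit: 5% of the $28,700 excess over $242,700 is $1,435; credit = $4,775 − $1,435 = $3,340.
Child Care Credit: $271,400 meets or exceeds the $213,900 cutoff, so the credit is $0.
Total: $6,097 + $3,340 + $0 = $9,437.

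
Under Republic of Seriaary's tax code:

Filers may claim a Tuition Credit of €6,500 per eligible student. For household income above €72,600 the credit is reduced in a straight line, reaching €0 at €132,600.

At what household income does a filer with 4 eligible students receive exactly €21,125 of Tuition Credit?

€83,850

Full credit = 4 × €6,500 = €26,000.
€21,125 is 21,125/26,000 of the full €26,000, so 4,875/26,000 of the €60,000 range has been used: income = €72,600 + €60,000 × 4,875/26,000 = €83,850.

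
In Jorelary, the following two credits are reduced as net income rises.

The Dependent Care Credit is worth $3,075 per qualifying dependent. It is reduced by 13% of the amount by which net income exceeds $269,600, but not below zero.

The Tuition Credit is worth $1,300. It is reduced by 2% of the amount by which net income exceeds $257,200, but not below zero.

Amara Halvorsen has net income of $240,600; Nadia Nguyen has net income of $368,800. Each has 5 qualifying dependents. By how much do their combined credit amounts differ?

$14,196

Amara ($240,600): Dependent Care Credit: base = 5 × $3,075 = $15,375. $240,600 is at or below the $269,600 threshold, so the full $15,375 applies. Tuition Credit: $240,600 is at or below the $257,200 threshold, so the full $1,300 applies. total $15,375 + $1,300 = $16,675
Nadia ($368,800): Dependent Care Credit: base = 5 × $3,075 = $15,375. 13% of the $99,200 excess over $269,600 is $12,896; credit = $15,375 − $12,896 = $2,479. Tuition Credit: 2% of the $111,600 excess over $257,200 is $2,232 ≥ base, so the credit is $0. total $2,479 + $0 = $2,479
Difference: |$16,675 − $2,479| = $14,196.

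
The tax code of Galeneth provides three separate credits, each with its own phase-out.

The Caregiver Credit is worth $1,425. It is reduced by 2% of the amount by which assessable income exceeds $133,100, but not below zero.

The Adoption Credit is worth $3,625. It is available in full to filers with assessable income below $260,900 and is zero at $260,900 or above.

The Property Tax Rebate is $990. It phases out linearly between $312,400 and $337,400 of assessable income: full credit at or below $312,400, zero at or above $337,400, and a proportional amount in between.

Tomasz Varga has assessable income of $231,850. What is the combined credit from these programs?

Caregiver Credit: 2% of the $98,750 excess over $133,100 is $1,975 ≥ base, so the credit is $0.
Adoption Credit: $231,850 is below the $260,900 cutoff, so the full $3,625 applies.
Property Tax Rebate: $231,850 is at or below the $312,400 threshold, so the full $990 applies.
Total: $0 + $3,625 + $990 = $4,615.

$4,615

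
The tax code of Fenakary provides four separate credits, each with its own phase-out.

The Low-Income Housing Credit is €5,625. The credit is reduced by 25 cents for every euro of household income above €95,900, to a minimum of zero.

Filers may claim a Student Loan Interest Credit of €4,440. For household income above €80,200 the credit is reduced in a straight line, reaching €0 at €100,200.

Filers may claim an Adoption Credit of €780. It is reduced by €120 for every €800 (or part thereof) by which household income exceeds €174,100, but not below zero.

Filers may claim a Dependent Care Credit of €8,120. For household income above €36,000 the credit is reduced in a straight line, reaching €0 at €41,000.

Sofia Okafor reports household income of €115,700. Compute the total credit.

€1,455

Low-Income Housing Credit: 25% of the €19,800 excess over €95,900 is €4,950; credit = €5,625 − €4,950 = €675.
Student Loan Interest Credit: €115,700 is at or above €100,200, so the credit is €0.
Adoption Credit: €115,700 is at or below the €174,100 threshold, so the full €780 applies.
Dependent Care Credit: €115,700 is at or above €41,000, so the credit is €0.
Total: €675 + €0 + €780 + €0 = €1,455.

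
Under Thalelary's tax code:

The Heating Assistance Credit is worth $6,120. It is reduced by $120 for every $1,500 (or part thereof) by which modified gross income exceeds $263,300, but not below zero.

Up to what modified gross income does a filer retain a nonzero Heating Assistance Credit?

$338,300

After 50 increments the reduction is 50 × $120 = $6,000, leaving $120; one more increment wipes it out. Increment 50 ends at excess 50 × $1,500 = $75,000, so the highest qualifying income is $263,300 + $75,000 = $338,300.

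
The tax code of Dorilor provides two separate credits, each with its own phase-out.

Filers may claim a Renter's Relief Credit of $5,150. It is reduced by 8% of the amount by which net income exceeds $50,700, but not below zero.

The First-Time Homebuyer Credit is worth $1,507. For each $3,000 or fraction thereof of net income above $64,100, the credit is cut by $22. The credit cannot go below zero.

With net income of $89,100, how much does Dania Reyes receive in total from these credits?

Renter's Relief Credit: 8% of the $38,400 excess over $50,700 is $3,072; credit = $5,150 − $3,072 = $2,078.
First-Time Homebuyer Credit: income exceeds $64,100 by $25,000, which is 9 full-or-partial $3,000 increments; reduction = 9 × $22 = $198, leaving $1,309.
Total: $2,078 + $1,309 = $3,387.

$3,387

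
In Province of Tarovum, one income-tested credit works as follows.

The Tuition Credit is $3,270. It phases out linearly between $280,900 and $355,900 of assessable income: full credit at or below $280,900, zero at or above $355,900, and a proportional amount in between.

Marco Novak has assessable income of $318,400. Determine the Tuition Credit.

$1,635

Tuition Credit: $318,400 is $37,500 into a $75,000 phase-out range, leaving 37,500/75,000 of the credit: $3,270 × 37,500/75,000 = $1,635.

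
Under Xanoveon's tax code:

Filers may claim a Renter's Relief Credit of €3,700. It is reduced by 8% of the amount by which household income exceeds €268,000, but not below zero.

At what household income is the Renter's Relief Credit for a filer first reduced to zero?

The credit falls by 8% of each euro above €268,000, so it reaches zero when the excess is €3,700 / 8% = €46,250: income = €268,000 + €46,250 = €314,250.

€314,250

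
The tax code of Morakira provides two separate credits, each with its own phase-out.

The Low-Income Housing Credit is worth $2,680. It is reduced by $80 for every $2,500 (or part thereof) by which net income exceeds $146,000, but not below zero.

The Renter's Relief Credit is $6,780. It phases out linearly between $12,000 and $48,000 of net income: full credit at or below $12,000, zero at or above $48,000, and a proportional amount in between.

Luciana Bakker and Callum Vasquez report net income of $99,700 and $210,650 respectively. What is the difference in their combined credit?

$2,080

Luciana ($99,700): Low-Income Housing Credit: $99,700 is at or below the $146,000 threshold, so the full $2,680 applies. Renter's Relief Credit: $99,700 is at or above $48,000, so the credit is $0. total $2,680 + $0 = $2,680
Callum ($210,650): Low-Income Housing Credit: income exceeds $146,000 by $64,650, which is 26 full-or-partial $2,500 increments; reduction = 26 × $80 = $2,080, leaving $600. Renter's Relief Credit: $210,650 is at or above $48,000, so the credit is $0. total $600 + $0 = $600
Difference: |$2,680 − $600| = $2,080.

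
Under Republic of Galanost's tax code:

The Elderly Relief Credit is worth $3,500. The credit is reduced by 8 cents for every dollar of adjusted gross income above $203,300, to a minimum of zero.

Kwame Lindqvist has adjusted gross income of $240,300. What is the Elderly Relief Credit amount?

Elderly Relief Credit: 8% of the $37,000 excess over $203,300 is $2,960; credit = $3,500 − $2,960 = $540.

$540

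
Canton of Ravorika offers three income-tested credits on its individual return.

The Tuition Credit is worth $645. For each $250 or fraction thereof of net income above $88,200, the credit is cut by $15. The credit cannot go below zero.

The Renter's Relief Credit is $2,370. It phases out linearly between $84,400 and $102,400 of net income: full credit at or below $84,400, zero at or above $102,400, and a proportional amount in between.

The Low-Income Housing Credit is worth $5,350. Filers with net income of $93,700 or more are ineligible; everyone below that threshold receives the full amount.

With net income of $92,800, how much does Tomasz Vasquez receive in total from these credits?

Tuition Credit: income exceeds $88,200 by $4,600, which is 19 full-or-partial $250 increments; reduction = 19 × $15 = $285, leaving $360.
Renter's Relief Credit: $92,800 is $8,400 into a $18,000 phase-out range, leaving 9,600/18,000 of the credit: $2,370 × 9,600/18,000 = $1,264.
Low-Income Housing Credit: $92,800 is below the $93,700 cutoff, so the full $5,350 applies.
Total: $360 + $1,264 + $5,350 = $6,974.

$6,974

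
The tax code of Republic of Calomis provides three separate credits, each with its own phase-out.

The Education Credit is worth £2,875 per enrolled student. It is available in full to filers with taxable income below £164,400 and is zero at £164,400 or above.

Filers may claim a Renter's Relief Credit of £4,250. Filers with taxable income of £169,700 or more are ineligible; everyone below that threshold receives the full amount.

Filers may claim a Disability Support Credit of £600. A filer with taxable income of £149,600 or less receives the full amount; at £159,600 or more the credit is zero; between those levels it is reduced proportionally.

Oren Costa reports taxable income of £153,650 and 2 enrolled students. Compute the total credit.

Education Credit: base = 2 × £2,875 = £5,750. £153,650 is below the £164,400 cutoff, so the full £5,750 applies.
Renter's Relief Credit: £153,650 is below the £169,700 cutoff, so the full £4,250 applies.
Disability Support Credit: £153,650 is £4,050 into a £10,000 phase-out range, leaving 5,950/10,000 of the credit: £600 × 5,950/10,000 = £357.
Total: £5,750 + £4,250 + £357 = £10,357.

£10,357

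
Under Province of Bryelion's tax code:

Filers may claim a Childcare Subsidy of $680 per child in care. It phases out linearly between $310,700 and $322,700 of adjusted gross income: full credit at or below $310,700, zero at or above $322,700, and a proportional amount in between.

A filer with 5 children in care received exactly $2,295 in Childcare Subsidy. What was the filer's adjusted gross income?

Full credit = 5 × $680 = $3,400.
$2,295 is 2,295/3,400 of the full $3,400, so 1,105/3,400 of the $12,000 range has been used: income = $310,700 + $12,000 × 1,105/3,400 = $314,600.

$314,600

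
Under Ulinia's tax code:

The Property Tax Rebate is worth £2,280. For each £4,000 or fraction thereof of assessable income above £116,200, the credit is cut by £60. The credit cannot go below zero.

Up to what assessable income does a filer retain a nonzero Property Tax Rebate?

£264,200

After 37 increments the reduction is 37 × £60 = £2,220, leaving £60; one more increment wipes it out. Increment 37 ends at excess 37 × £4,000 = £148,000, so the highest qualifying income is £116,200 + £148,000 = £264,200.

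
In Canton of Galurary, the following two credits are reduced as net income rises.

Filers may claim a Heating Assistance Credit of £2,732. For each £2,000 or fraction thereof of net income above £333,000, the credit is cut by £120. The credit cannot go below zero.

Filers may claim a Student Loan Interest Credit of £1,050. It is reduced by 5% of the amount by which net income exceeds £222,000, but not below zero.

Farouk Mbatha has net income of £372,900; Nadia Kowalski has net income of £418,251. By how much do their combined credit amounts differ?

Farouk (£372,900): Heating Assistance Credit: income exceeds £333,000 by £39,900, which is 20 full-or-partial £2,000 increments; reduction = 20 × £120 = £2,400, leaving £332. Student Loan Interest Credit: 5% of the £150,900 excess over £222,000 is £7,545 ≥ base, so the credit is £0. total £332 + £0 = £332
Nadia (£418,251): Heating Assistance Credit: income exceeds £333,000 by £85,251 → 43 increments × £120 = £5,160 ≥ base, so the credit is £0. Student Loan Interest Credit: 5% of the £196,251 excess over £222,000 is £9,812.55 ≥ base, so the credit is £0. total £0 + £0 = £0
Difference: |£332 − £0| = £332.

£332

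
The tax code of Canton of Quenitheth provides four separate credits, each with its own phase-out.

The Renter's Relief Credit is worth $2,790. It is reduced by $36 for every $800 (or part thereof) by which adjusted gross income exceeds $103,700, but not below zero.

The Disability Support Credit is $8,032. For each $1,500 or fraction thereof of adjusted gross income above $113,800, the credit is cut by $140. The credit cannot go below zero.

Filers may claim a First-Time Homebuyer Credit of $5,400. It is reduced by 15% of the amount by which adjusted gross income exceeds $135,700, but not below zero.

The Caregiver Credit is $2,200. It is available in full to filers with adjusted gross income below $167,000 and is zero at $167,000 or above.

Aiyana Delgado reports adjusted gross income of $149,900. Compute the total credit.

$10,704

Renter's Relief Credit: income exceeds $103,700 by $46,200, which is 58 full-or-partial $800 increments; reduction = 58 × $36 = $2,088, leaving $702.
Disability Support Credit: income exceeds $113,800 by $36,100, which is 25 full-or-partial $1,500 increments; reduction = 25 × $140 = $3,500, leaving $4,532.
First-Time Homebuyer Credit: 15% of the $14,200 excess over $135,700 is $2,130; credit = $5,400 − $2,130 = $3,270.
Caregiver Credit: $149,900 is below the $167,000 cutoff, so the full $2,200 applies.
Total: $702 + $4,532 + $3,270 + $2,200 = $10,704.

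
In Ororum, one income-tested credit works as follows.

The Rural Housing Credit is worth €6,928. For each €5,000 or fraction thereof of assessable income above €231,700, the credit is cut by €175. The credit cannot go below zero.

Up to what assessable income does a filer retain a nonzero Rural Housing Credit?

€426,700

After 39 increments the reduction is 39 × €175 = €6,825, leaving €103; one more increment wipes it out. Increment 39 ends at excess 39 × €5,000 = €195,000, so the highest qualifying income is €231,700 + €195,000 = €426,700.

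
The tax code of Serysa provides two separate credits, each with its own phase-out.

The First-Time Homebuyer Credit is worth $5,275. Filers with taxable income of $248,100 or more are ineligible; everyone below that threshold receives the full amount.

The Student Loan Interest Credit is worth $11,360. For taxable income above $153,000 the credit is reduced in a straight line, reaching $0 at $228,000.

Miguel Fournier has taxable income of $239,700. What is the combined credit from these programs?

First-Time Homebuyer Credit: $239,700 is below the $248,100 cutoff, so the full $5,275 applies.
Student Loan Interest Credit: $239,700 is at or above $228,000, so the credit is $0.
Total: $5,275 + $0 = $5,275.

$5,275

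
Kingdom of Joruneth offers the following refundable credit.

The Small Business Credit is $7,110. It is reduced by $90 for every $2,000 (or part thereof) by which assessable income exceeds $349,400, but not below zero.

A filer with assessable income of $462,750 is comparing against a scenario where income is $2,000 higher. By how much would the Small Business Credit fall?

At $462,750 — income exceeds $349,400 by $113,350, which is 57 full-or-partial $2,000 increments; reduction = 57 × $90 = $5,130, leaving $1,980.
At $464,750 — income exceeds $349,400 by $115,350, which is 58 full-or-partial $2,000 increments; reduction = 58 × $90 = $5,220, leaving $1,890.
Lost: $1,980 − $1,890 = $90.

$90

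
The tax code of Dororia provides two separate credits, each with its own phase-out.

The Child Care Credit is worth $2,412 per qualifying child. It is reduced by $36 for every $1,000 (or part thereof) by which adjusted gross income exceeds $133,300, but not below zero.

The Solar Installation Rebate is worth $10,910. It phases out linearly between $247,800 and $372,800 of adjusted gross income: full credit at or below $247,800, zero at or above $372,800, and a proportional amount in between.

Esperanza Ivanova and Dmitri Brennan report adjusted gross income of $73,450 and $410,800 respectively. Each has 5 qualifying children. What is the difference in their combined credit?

$20,918

Esperanza ($73,450): Child Care Credit: base = 5 × $2,412 = $12,060. $73,450 is at or below the $133,300 threshold, so the full $12,060 applies. Solar Installation Rebate: $73,450 is at or below the $247,800 threshold, so the full $10,910 applies. total $12,060 + $10,910 = $22,970
Dmitri ($410,800): Child Care Credit: base = 5 × $2,412 = $12,060. income exceeds $133,300 by $277,500, which is 278 full-or-partial $1,000 increments; reduction = 278 × $36 = $10,008, leaving $2,052. Solar Installation Rebate: $410,800 is at or above $372,800, so the credit is $0. total $2,052 + $0 = $2,052
Difference: |$22,970 − $2,052| = $20,918.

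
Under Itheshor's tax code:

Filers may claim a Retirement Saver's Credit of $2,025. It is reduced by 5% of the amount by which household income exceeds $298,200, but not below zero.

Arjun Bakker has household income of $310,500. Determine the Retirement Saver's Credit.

Retirement Saver's Credit: 5% of the $12,300 excess over $298,200 is $615; credit = $2,025 − $615 = $1,410.

$1,410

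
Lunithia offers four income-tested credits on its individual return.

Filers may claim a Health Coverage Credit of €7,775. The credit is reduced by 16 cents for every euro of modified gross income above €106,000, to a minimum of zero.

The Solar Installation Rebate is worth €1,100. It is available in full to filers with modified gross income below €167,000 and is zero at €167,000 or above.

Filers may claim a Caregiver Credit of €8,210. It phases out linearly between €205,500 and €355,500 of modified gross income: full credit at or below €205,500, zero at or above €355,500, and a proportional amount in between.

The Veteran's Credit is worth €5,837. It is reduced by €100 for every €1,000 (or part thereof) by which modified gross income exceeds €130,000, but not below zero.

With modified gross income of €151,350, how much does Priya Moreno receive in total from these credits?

€13,466

Health Coverage Credit: 16% of the €45,350 excess over €106,000 is €7,256; credit = €7,775 − €7,256 = €519.
Solar Installation Rebate: €151,350 is below the €167,000 cutoff, so the full €1,100 applies.
Caregiver Credit: €151,350 is at or below the €205,500 threshold, so the full €8,210 applies.
Veteran's Credit: income exceeds €130,000 by €21,350, which is 22 full-or-partial €1,000 increments; reduction = 22 × €100 = €2,200, leaving €3,637.
Total: €519 + €1,100 + €8,210 + €3,637 = €13,466.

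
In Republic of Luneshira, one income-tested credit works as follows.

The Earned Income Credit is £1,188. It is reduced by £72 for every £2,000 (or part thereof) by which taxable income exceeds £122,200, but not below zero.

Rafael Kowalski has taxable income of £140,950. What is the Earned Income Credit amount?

Earned Income Credit: income exceeds £122,200 by £18,750, which is 10 full-or-partial £2,000 increments; reduction = 10 × £72 = £720, leaving £468.

£468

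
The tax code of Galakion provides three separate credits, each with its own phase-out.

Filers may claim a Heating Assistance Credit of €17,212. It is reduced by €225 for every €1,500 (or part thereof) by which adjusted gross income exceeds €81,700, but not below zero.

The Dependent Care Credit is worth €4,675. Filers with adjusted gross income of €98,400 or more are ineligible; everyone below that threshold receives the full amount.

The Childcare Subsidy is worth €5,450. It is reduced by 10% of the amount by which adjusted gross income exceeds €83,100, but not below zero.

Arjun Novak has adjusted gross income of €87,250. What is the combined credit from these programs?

Heating Assistance Credit: income exceeds €81,700 by €5,550, which is 4 full-or-partial €1,500 increments; reduction = 4 × €225 = €900, leaving €16,312.
Dependent Care Credit: €87,250 is below the €98,400 cutoff, so the full €4,675 applies.
Childcare Subsidy: 10% of the €4,150 excess over €83,100 is €415; credit = €5,450 − €415 = €5,035.
Total: €16,312 + €4,675 + €5,035 = €26,022.

€26,022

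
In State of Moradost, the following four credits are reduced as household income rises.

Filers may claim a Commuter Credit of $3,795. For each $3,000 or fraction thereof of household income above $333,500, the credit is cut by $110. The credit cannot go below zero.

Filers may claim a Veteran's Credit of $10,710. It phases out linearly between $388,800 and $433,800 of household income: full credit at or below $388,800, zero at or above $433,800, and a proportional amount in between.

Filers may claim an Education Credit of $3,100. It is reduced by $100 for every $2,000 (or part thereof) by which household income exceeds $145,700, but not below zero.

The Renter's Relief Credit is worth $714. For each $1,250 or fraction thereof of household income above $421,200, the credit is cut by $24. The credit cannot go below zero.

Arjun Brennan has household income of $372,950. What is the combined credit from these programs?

$13,679

Commuter Credit: income exceeds $333,500 by $39,450, which is 14 full-or-partial $3,000 increments; reduction = 14 × $110 = $1,540, leaving $2,255.
Veteran's Credit: $372,950 is at or below the $388,800 threshold, so the full $10,710 applies.
Education Credit: income exceeds $145,700 by $227,250 → 114 increments × $100 = $11,400 ≥ base, so the credit is $0.
Renter's Relief Credit: $372,950 is at or below the $421,200 threshold, so the full $714 applies.
Total: $2,255 + $10,710 + $0 + $714 = $13,679.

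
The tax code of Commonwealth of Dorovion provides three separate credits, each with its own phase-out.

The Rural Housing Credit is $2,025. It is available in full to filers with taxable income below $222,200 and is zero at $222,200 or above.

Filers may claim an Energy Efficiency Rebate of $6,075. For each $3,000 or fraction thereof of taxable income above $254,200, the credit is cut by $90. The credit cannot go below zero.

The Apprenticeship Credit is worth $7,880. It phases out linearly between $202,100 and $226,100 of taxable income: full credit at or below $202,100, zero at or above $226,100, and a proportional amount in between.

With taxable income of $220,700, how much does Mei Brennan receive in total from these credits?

Rural Housing Credit: $220,700 is below the $222,200 cutoff, so the full $2,025 applies.
Energy Efficiency Rebate: $220,700 is at or below the $254,200 threshold, so the full $6,075 applies.
Apprenticeship Credit: $220,700 is $18,600 into a $24,000 phase-out range, leaving 5,400/24,000 of the credit: $7,880 × 5,400/24,000 = $1,773.
Total: $2,025 + $6,075 + $1,773 = $9,873.

$9,873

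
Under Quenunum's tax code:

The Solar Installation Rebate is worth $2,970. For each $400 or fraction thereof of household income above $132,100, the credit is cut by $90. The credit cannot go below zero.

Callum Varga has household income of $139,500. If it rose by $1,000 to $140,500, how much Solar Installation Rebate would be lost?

At $139,500 — income exceeds $132,100 by $7,400, which is 19 full-or-partial $400 increments; reduction = 19 × $90 = $1,710, leaving $1,260.
At $140,500 — income exceeds $132,100 by $8,400, which is 21 full-or-partial $400 increments; reduction = 21 × $90 = $1,890, leaving $1,080.
Lost: $1,260 − $1,080 = $180.

$180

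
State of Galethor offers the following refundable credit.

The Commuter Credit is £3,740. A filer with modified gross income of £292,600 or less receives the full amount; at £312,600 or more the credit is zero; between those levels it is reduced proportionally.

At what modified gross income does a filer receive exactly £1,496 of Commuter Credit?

£1,496 is 1,496/3,740 of the full £3,740, so 2,244/3,740 of the £20,000 range has been used: income = £292,600 + £20,000 × 2,244/3,740 = £304,600.

£304,600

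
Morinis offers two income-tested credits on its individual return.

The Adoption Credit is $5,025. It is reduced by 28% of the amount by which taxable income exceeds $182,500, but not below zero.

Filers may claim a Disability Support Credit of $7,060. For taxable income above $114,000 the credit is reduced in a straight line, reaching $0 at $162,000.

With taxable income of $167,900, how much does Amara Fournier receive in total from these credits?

$5,025

Adoption Credit: $167,900 is at or below the $182,500 threshold, so the full $5,025 applies.
Disability Support Credit: $167,900 is at or above $162,000, so the credit is $0.
Total: $5,025 + $0 = $5,025.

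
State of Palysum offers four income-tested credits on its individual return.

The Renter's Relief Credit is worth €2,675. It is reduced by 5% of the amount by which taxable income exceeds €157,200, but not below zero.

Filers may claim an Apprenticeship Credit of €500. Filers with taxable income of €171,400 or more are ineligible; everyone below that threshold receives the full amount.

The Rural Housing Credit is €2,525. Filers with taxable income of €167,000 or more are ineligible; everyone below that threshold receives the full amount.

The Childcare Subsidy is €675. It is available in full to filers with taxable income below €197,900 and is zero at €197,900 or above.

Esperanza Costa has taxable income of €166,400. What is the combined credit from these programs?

€5,915

Renter's Relief Credit: 5% of the €9,200 excess over €157,200 is €460; credit = €2,675 − €460 = €2,215.
Apprenticeship Credit: €166,400 is below the €171,400 cutoff, so the full €500 applies.
Rural Housing Credit: €166,400 is below the €167,000 cutoff, so the full €2,525 applies.
Childcare Subsidy: €166,400 is below the €197,900 cutoff, so the full €675 applies.
Total: €2,215 + €500 + €2,525 + €675 = €5,915.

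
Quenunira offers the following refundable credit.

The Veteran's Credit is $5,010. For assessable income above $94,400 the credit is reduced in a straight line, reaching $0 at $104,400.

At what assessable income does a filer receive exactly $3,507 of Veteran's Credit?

$3,507 is 3,507/5,010 of the full $5,010, so 1,503/5,010 of the $10,000 range has been used: income = $94,400 + $10,000 × 1,503/5,010 = $97,400.

$97,400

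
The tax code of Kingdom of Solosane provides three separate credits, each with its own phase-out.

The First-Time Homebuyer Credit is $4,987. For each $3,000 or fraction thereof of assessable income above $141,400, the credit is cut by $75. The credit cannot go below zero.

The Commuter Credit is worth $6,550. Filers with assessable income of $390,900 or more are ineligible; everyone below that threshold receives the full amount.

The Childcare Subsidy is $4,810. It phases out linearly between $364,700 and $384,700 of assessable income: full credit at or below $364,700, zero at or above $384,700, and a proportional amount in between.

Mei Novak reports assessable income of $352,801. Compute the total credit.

$11,360

First-Time Homebuyer Credit: income exceeds $141,400 by $211,401 → 71 increments × $75 = $5,325 ≥ base, so the credit is $0.
Commuter Credit: $352,801 is below the $390,900 cutoff, so the full $6,550 applies.
Childcare Subsidy: $352,801 is at or below the $364,700 threshold, so the full $4,810 applies.
Total: $0 + $6,550 + $4,810 = $11,360.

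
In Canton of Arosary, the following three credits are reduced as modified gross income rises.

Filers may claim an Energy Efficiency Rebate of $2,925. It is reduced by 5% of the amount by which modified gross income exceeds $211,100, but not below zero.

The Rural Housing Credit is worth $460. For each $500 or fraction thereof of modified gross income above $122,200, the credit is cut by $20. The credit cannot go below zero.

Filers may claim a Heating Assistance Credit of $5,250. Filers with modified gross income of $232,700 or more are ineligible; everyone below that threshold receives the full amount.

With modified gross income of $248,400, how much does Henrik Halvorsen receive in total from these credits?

$1,060

Energy Efficiency Rebate: 5% of the $37,300 excess over $211,100 is $1,865; credit = $2,925 − $1,865 = $1,060.
Rural Housing Credit: income exceeds $122,200 by $126,200 → 253 increments × $20 = $5,060 ≥ base, so the credit is $0.
Heating Assistance Credit: $248,400 meets or exceeds the $232,700 cutoff, so the credit is $0.
Total: $1,060 + $0 + $0 = $1,060.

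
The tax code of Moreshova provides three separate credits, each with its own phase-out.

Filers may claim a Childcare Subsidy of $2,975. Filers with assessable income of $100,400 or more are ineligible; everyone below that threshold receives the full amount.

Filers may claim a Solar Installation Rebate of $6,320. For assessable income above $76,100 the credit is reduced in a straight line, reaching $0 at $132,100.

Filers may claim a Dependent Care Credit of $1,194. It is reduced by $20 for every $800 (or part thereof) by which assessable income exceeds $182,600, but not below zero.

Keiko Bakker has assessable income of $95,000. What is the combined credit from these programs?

$8,356

Childcare Subsidy: $95,000 is below the $100,400 cutoff, so the full $2,975 applies.
Solar Installation Rebate: $95,000 is $18,900 into a $56,000 phase-out range, leaving 37,100/56,000 of the credit: $6,320 × 37,100/56,000 = $4,187.
Dependent Care Credit: $95,000 is at or below the $182,600 threshold, so the full $1,194 applies.
Total: $2,975 + $4,187 + $1,194 = $8,356.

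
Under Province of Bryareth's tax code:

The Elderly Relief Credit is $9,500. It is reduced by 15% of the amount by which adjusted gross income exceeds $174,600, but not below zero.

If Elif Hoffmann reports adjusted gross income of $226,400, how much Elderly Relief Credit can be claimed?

Elderly Relief Credit: 15% of the $51,800 excess over $174,600 is $7,770; credit = $9,500 − $7,770 = $1,730.

$1,730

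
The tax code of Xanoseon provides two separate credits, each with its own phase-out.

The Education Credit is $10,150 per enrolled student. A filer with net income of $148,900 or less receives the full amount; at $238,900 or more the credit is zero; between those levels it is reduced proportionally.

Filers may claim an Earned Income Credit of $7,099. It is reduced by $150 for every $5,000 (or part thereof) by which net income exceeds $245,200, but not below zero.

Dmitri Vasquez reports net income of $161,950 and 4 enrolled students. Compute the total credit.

$41,812

Education Credit: base = 4 × $10,150 = $40,600. $161,950 is $13,050 into a $90,000 phase-out range, leaving 76,950/90,000 of the credit: $40,600 × 76,950/90,000 = $34,713.
Earned Income Credit: $161,950 is at or below the $245,200 threshold, so the full $7,099 applies.
Total: $34,713 + $7,099 = $41,812.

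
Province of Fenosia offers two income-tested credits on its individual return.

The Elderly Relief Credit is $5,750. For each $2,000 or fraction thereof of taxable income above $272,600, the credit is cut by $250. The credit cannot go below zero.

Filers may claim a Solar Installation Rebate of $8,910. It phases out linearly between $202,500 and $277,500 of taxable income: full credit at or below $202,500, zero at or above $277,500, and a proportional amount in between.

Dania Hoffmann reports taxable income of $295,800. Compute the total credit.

Elderly Relief Credit: income exceeds $272,600 by $23,200, which is 12 full-or-partial $2,000 increments; reduction = 12 × $250 = $3,000, leaving $2,750.
Solar Installation Rebate: $295,800 is at or above $277,500, so the credit is $0.
Total: $2,750 + $0 = $2,750.

$2,750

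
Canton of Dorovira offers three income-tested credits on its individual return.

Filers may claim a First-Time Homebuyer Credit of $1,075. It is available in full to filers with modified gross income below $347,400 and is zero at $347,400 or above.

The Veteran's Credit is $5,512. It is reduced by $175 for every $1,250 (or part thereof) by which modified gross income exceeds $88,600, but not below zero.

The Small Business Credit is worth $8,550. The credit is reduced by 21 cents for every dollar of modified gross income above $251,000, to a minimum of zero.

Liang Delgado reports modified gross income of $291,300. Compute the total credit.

$1,162

First-Time Homebuyer Credit: $291,300 is below the $347,400 cutoff, so the full $1,075 applies.
Veteran's Credit: income exceeds $88,600 by $202,700 → 163 increments × $175 = $28,525 ≥ base, so the credit is $0.
Small Business Credit: 21% of the $40,300 excess over $251,000 is $8,463; credit = $8,550 − $8,463 = $87.
Total: $1,075 + $0 + $87 = $1,162.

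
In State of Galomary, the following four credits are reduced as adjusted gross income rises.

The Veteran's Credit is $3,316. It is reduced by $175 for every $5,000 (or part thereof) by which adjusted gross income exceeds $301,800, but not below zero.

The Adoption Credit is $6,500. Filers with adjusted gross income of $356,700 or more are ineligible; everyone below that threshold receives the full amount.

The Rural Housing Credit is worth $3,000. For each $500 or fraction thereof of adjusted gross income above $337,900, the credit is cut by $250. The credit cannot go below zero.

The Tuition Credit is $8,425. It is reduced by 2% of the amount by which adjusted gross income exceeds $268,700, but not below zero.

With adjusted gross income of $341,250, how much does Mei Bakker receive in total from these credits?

Veteran's Credit: income exceeds $301,800 by $39,450, which is 8 full-or-partial $5,000 increments; reduction = 8 × $175 = $1,400, leaving $1,916.
Adoption Credit: $341,250 is below the $356,700 cutoff, so the full $6,500 applies.
Rural Housing Credit: income exceeds $337,900 by $3,350, which is 7 full-or-partial $500 increments; reduction = 7 × $250 = $1,750, leaving $1,250.
Tuition Credit: 2% of the $72,550 excess over $268,700 is $1,451; credit = $8,425 − $1,451 = $6,974.
Total: $1,916 + $6,500 + $1,250 + $6,974 = $16,640.

$16,640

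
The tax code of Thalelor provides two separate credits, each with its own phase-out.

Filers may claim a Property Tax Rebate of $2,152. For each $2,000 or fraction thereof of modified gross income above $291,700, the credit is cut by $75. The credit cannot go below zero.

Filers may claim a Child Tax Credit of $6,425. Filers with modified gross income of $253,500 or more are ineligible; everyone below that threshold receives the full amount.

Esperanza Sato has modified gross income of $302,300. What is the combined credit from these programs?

$1,702

Property Tax Rebate: income exceeds $291,700 by $10,600, which is 6 full-or-partial $2,000 increments; reduction = 6 × $75 = $450, leaving $1,702.
Child Tax Credit: $302,300 meets or exceeds the $253,500 cutoff, so the credit is $0.
Total: $1,702 + $0 = $1,702.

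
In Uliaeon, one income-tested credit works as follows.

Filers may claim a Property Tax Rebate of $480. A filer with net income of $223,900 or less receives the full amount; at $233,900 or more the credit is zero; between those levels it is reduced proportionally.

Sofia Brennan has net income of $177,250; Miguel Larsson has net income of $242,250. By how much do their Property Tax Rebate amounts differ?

$480

Sofia ($177,250): Property Tax Rebate: $177,250 is at or below the $223,900 threshold, so the full $480 applies.
Miguel ($242,250): Property Tax Rebate: $242,250 is at or above $233,900, so the credit is $0.
Difference: |$480 − $0| = $480.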